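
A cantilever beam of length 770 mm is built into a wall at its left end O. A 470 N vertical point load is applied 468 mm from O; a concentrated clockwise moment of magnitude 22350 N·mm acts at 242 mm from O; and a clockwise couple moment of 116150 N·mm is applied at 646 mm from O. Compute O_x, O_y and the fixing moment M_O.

O_x = 0, O_y = 470.0 N, M_O = 358500 N·mm

ΣF_x = 0: O_x = 0.
ΣF_y = 0: O_y − 470 = 0 → O_y = 470.0 N.
ΣM about O: M_O − 470·468 − 22350 − 116150 = 0 → M_O = 358500 N·mm.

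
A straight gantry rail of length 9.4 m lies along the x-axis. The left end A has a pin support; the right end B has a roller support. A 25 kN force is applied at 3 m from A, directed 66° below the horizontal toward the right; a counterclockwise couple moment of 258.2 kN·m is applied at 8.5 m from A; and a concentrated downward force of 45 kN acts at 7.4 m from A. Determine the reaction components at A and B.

A_x = -10.17 kN, A_y = 52.59 kN, B_y = 15.25 kN

Taking moments about A: B_y·9.4 − 25·sin66°·3 + 258.2 − 45·7.4 = 0 → B_y = 143.316/9.4 = 15.2464 ≈ 15.25 kN.
ΣF_y = 0: A_y + 15.2464 − 25·sin66° − 45 = 0 → A_y = 52.59 kN.
ΣF_x = 0: A_x + 25·cos66° = 0 → A_x = -10.17 kN.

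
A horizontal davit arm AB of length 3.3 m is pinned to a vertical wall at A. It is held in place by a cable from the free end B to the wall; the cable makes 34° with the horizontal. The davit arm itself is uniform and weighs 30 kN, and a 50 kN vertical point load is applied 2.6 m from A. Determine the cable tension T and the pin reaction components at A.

T = 97.27 kN, A_x = 80.64 kN, A_y = 25.61 kN

ΣM about A: T·sin34°·3.3 − 30·1.65 − 50·2.6 = 0 → T = 179.5/(3.3·0.559193) = 97.2722 ≈ 97.27 kN.
ΣF_x = 0: A_x − T·cos34° = 0 → A_x = 97.2722 × 0.829038 = 80.64 kN.
ΣF_y = 0: A_y + T·sin34° − 30 − 50 = 0 → A_y = 80 − 97.2722 × 0.559193 = 25.61 kN.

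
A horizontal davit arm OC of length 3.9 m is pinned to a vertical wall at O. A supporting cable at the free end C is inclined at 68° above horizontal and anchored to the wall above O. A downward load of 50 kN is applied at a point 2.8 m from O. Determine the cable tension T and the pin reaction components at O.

ΣM about O: T·sin68°·3.9 − 50·2.8 = 0 → T = 140/(3.9·0.927184) = 38.7166 ≈ 38.72 kN.
ΣF_x = 0: O_x − T·cos68° = 0 → O_x = 38.7166 × 0.374607 = 14.50 kN.
ΣF_y = 0: O_y + T·sin68° − 50 = 0 → O_y = 50 − 38.7166 × 0.927184 = 14.10 kN.

T = 38.72 kN, O_x = 14.50 kN, O_y = 14.10 kN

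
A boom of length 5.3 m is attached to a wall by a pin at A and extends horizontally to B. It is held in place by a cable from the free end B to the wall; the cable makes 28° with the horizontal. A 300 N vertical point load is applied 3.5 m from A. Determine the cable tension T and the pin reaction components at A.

ΣM about A: T·sin28°·5.3 − 300·3.5 = 0 → T = 1050/(5.3·0.469472) = 421.992 ≈ 422.0 N.
ΣF_x = 0: A_x − T·cos28° = 0 → A_x = 421.992 × 0.882948 = 372.6 N.
ΣF_y = 0: A_y + T·sin28° − 300 = 0 → A_y = 300 − 421.992 × 0.469472 = 101.9 N.

T = 422.0 N, A_x = 372.6 N, A_y = 101.9 N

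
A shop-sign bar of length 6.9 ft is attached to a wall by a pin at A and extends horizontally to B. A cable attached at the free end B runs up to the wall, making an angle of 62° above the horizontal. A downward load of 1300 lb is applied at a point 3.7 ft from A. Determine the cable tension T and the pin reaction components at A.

T = 789.5 lb, A_x = 370.7 lb, A_y = 602.9 lb

ΣM about A: T·sin62°·6.9 − 1300·3.7 = 0 → T = 4810/(6.9·0.882948) = 789.516 ≈ 789.5 lb.
ΣF_x = 0: A_x − T·cos62° = 0 → A_x = 789.516 × 0.469472 = 370.7 lb.
ΣF_y = 0: A_y + T·sin62° − 1300 = 0 → A_y = 1300 − 789.516 × 0.882948 = 602.9 lb.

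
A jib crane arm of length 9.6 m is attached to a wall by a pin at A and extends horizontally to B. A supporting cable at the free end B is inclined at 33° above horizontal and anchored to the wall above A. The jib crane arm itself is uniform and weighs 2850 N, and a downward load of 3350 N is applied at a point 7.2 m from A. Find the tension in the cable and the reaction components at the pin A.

ΣM about A: T·sin33°·9.6 − 2850·4.8 − 3350·7.2 = 0 → T = 37800/(9.6·0.544639) = 7229.56 ≈ 7230 N.
ΣF_x = 0: A_x − T·cos33° = 0 → A_x = 7229.56 × 0.838671 = 6063 N.
ΣF_y = 0: A_y + T·sin33° − 2850 − 3350 = 0 → A_y = 6200 − 7229.56 × 0.544639 = 2262 N.

T = 7230 N, A_x = 6063 N, A_y = 2262 N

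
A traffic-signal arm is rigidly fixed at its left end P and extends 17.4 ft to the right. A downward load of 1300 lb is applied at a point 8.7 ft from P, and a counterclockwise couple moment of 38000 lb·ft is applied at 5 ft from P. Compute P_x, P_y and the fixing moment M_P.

ΣF_x = 0: P_x = 0.
ΣF_y = 0: P_y − 1300 = 0 → P_y = 1300 lb.
ΣM about P: M_P − 1300·8.7 + 38000 = 0 → M_P = -26690 lb·ft.

P_x = 0, P_y = 1300 lb, M_P = -26690 lb·ft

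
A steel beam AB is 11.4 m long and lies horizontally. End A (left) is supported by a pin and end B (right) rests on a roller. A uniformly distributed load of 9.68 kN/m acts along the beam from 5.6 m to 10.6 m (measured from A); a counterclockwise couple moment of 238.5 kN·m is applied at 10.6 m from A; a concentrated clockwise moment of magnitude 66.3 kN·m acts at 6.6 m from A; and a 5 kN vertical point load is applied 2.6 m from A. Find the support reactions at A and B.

A_x = 0, A_y = 32.98 kN, B_y = 20.42 kN

Resultant of the distributed load: 9.68 × 5 = 48.4 kN at 8.1 m from A.
Moments about A: B_y·11.4 − (9.68·5)·8.1 + 238.5 − 66.3 − 5·2.6 = 0 → B_y = 232.84/11.4 = 20.4246 ≈ 20.42 kN.
ΣF_y = 0: A_y + 20.4246 − 9.68·5 − 5 = 0 → A_y = 32.98 kN.
ΣF_x = 0: no horizontal applied forces, so A_x = 0.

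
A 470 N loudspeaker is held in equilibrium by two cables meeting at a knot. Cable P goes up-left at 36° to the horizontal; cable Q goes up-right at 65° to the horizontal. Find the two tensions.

ΣF_x = 0: −T_P·cos36° + T_Q·cos65° = 0 → T_Q = 1.9143·T_P.
ΣF_y = 0: T_P·sin36° + T_Q·sin65° = 470.
Substitute: T_P·(0.587785 + 1.9143·0.906308) = 470 → T_P = 202.348 ≈ 202.3 N.
Then T_Q = 1.9143 × 202.348 = 387.4 N.

T_P = 202.3 N, T_Q = 387.4 N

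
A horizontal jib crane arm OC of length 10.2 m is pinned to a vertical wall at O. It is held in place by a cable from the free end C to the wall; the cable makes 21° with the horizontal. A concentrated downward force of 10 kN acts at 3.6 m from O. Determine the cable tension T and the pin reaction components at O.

T = 9.849 kN, O_x = 9.194 kN, O_y = 6.471 kN

ΣM about O: T·sin21°·10.2 − 10·3.6 = 0 → T = 36/(10.2·0.358368) = 9.84857 ≈ 9.849 kN.
ΣF_x = 0: O_x − T·cos21° = 0 → O_x = 9.84857 × 0.93358 = 9.194 kN.
ΣF_y = 0: O_y + T·sin21° − 10 = 0 → O_y = 10 − 9.84857 × 0.358368 = 6.471 kN.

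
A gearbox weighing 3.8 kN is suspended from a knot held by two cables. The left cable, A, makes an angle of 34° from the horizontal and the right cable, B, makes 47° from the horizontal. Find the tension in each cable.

ΣF_x = 0: −T_A·cos34° + T_B·cos47° = 0 → T_B = 1.2156·T_A.
ΣF_y = 0: T_A·sin34° + T_B·sin47° = 3.8.
Substitute: T_A·(0.559193 + 1.2156·0.731354) = 3.8 → T_A = 2.6239 ≈ 2.624 kN.
Then T_B = 1.2156 × 2.6239 = 3.190 kN.

T_A = 2.624 kN, T_B = 3.190 kN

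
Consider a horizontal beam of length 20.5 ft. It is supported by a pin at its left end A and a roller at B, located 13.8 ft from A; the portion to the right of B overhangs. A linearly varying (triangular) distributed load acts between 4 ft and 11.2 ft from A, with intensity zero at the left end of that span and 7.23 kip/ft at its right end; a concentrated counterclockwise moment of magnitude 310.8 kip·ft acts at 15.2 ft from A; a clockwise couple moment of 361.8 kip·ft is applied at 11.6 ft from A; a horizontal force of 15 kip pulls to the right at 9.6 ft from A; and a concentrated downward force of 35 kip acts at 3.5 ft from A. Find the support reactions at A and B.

A_x = -15.00 kip, A_y = 31.86 kip, B_y = 29.17 kip

Resultant of the triangular load: ½ × 7.23 × 7.2 = 26.028 kip, acting at 8.8 ft from A (one-third of the span from the peak).
ΣM about A: B_y·13.8 − (½·7.23·7.2)·8.8 + 310.8 − 361.8 − 35·3.5 = 0 → B_y = 402.5464/13.8 = 29.17 kip.
ΣF_y = 0: A_y + 29.17 − ½·7.23·7.2 − 35 = 0 → A_y = 31.86 kip.
ΣF_x = 0: A_x + 15 = 0 → A_x = -15.00 kip.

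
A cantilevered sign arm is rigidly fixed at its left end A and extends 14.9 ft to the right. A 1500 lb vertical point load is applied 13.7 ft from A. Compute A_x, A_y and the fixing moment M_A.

ΣF_x = 0: A_x = 0.
ΣF_y = 0: A_y − 1500 = 0 → A_y = 1500 lb.
ΣM about A: M_A − 1500·13.7 = 0 → M_A = 20550 lb·ft.

A_x = 0, A_y = 1500 lb, M_A = 20550 lb·ft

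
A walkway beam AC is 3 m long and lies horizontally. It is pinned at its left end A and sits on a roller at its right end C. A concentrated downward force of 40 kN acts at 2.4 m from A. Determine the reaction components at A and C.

A_x = 0, A_y = 8.000 kN, C_y = 32.00 kN

Moments about A: C_y·3 − 40·2.4 = 0 → C_y = 96/3 = 32.00 kN.
ΣF_y = 0: A_y + 32 − 40 = 0 → A_y = 8.000 kN.
ΣF_x = 0: no horizontal applied forces, so A_x = 0.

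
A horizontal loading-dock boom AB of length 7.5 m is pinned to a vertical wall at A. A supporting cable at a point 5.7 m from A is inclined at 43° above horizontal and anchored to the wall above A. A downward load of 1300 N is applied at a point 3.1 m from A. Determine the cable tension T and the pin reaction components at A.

ΣM about A: T·sin43°·5.7 − 1300·3.1 = 0 → T = 4030/(5.7·0.681998) = 1036.69 ≈ 1037 N.
ΣF_x = 0: A_x − T·cos43° = 0 → A_x = 1036.69 × 0.731354 = 758.2 N.
ΣF_y = 0: A_y + T·sin43° − 1300 = 0 → A_y = 1300 − 1036.69 × 0.681998 = 593.0 N.

T = 1037 N, A_x = 758.2 N, A_y = 593.0 N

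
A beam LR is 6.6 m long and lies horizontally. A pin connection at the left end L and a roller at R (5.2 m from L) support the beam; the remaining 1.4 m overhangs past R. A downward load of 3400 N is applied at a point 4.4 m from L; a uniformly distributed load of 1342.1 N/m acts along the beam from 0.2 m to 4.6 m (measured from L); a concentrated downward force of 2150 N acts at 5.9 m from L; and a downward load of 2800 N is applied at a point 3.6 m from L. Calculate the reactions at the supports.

L_x = 0, L_y = 4275 N, R_y = 9980 N

Resultant of the distributed load: 1342.1 × 4.4 = 5905.24 N at 2.4 m from L.
ΣM about L: R_y·5.2 − 3400·4.4 − (1342.1·4.4)·2.4 − 2150·5.9 − 2800·3.6 = 0 → R_y = 51897.576/5.2 = 9980.3 ≈ 9980 N.
ΣF_y = 0: L_y + 9980.3 − 3400 − 1342.1·4.4 − 2150 − 2800 = 0 → L_y = 4275 N.
ΣF_x = 0: no horizontal applied forces, so L_x = 0.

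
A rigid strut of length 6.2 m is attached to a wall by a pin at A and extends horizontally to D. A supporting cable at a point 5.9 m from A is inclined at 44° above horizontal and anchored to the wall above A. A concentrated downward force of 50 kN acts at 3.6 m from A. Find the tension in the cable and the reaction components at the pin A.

T = 43.92 kN, A_x = 31.59 kN, A_y = 19.49 kN

ΣM about A: T·sin44°·5.9 − 50·3.6 = 0 → T = 180/(5.9·0.694658) = 43.9187 ≈ 43.92 kN.
ΣF_x = 0: A_x − T·cos44° = 0 → A_x = 43.9187 × 0.71934 = 31.59 kN.
ΣF_y = 0: A_y + T·sin44° − 50 = 0 → A_y = 50 − 43.9187 × 0.694658 = 19.49 kN.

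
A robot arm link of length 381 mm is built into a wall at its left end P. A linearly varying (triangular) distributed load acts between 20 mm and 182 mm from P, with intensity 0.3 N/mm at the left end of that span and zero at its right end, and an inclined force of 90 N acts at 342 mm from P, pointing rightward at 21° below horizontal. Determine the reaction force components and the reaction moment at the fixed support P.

Resultant of the triangular load: ½ × 0.3 × 162 = 24.3 N, acting at 74 mm from P (one-third of the span from the peak).
ΣF_x = 0: P_x + 90·cos21° = 0 → P_x = -84.02 N.
ΣF_y = 0: P_y − ½·0.3·162 − 90·sin21° = 0 → P_y = 56.55 N.
ΣM about P: M_P − (½·0.3·162)·74 − 90·sin21°·342 = 0 → M_P = 12830 N·mm.

P_x = -84.02 N, P_y = 56.55 N, M_P = 12830 N·mm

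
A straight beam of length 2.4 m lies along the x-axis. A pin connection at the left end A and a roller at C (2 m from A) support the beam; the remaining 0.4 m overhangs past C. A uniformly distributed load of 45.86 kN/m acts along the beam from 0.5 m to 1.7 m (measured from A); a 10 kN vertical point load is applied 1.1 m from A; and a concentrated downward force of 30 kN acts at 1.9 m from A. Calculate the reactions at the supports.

A_x = 0, A_y = 30.76 kN, C_y = 64.27 kN

Resultant of the distributed load: 45.86 × 1.2 = 55.032 kN at 1.1 m from A.
Moments about A: C_y·2 − (45.86·1.2)·1.1 − 10·1.1 − 30·1.9 = 0 → C_y = 128.5352/2 = 64.2676 ≈ 64.27 kN.
ΣF_y = 0: A_y + 64.2676 − 45.86·1.2 − 10 − 30 = 0 → A_y = 30.76 kN.
ΣF_x = 0: no horizontal applied forces, so A_x = 0.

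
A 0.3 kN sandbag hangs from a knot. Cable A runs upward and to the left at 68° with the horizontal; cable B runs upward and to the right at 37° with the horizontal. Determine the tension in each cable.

T_A = 0.2480 kN, T_B = 0.1163 kN

ΣF_x = 0: −T_A·cos68° + T_B·cos37° = 0 → T_B = 0.469058·T_A.
ΣF_y = 0: T_A·sin68° + T_B·sin37° = 0.3.
Substitute: T_A·(0.927184 + 0.469058·0.601815) = 0.3 → T_A = 0.248043 ≈ 0.2480 kN.
Then T_B = 0.469058 × 0.248043 = 0.1163 kN.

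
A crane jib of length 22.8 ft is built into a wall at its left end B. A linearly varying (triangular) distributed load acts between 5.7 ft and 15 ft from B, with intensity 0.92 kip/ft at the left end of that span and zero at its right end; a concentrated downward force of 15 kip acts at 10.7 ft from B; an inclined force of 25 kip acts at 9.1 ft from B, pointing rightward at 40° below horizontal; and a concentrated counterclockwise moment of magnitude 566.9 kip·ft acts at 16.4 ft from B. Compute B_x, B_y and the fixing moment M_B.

B_x = -19.15 kip, B_y = 35.35 kip, M_B = -222.5 kip·ft

Resultant of the triangular load: ½ × 0.92 × 9.3 = 4.278 kip, acting at 8.8 ft from B (one-third of the span from the peak).
ΣF_x = 0: B_x + 25·cos40° = 0 → B_x = -19.15 kip.
ΣF_y = 0: B_y − ½·0.92·9.3 − 15 − 25·sin40° = 0 → B_y = 35.35 kip.
ΣM about B: M_B − (½·0.92·9.3)·8.8 − 15·10.7 − 25·sin40°·9.1 + 566.9 = 0 → M_B = -222.5 kip·ft.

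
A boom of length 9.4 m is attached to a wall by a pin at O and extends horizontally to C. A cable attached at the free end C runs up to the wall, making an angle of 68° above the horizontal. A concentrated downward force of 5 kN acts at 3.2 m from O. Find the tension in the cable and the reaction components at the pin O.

ΣM about O: T·sin68°·9.4 − 5·3.2 = 0 → T = 16/(9.4·0.927184) = 1.8358 ≈ 1.836 kN.
ΣF_x = 0: O_x − T·cos68° = 0 → O_x = 1.8358 × 0.374607 = 0.6877 kN.
ΣF_y = 0: O_y + T·sin68° − 5 = 0 → O_y = 5 − 1.8358 × 0.927184 = 3.298 kN.

T = 1.836 kN, O_x = 0.6877 kN, O_y = 3.298 kN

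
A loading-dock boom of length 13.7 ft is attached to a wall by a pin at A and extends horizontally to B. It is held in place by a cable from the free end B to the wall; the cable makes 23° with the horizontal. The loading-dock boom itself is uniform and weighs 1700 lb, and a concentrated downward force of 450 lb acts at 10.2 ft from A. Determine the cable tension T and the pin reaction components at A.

ΣM about A: T·sin23°·13.7 − 1700·6.85 − 450·10.2 = 0 → T = 16235/(13.7·0.390731) = 3032.87 ≈ 3033 lb.
ΣF_x = 0: A_x − T·cos23° = 0 → A_x = 3032.87 × 0.920505 = 2792 lb.
ΣF_y = 0: A_y + T·sin23° − 1700 − 450 = 0 → A_y = 2150 − 3032.87 × 0.390731 = 965.0 lb.

T = 3033 lb, A_x = 2792 lb, A_y = 965.0 lb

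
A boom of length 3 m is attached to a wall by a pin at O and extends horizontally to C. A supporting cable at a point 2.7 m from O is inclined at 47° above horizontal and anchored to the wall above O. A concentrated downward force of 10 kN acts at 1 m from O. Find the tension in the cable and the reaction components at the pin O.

ΣM about O: T·sin47°·2.7 − 10·1 = 0 → T = 10/(2.7·0.731354) = 5.06417 ≈ 5.064 kN.
ΣF_x = 0: O_x − T·cos47° = 0 → O_x = 5.06417 × 0.681998 = 3.454 kN.
ΣF_y = 0: O_y + T·sin47° − 10 = 0 → O_y = 10 − 5.06417 × 0.731354 = 6.296 kN.

T = 5.064 kN, O_x = 3.454 kN, O_y = 6.296 kN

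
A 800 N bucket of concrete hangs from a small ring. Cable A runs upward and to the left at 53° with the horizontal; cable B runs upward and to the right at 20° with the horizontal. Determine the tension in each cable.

T_A = 786.1 N, T_B = 503.5 N

ΣF_x = 0: −T_A·cos53° + T_B·cos20° = 0 → T_B = 0.640438·T_A.
ΣF_y = 0: T_A·sin53° + T_B·sin20° = 800.
Substitute: T_A·(0.798636 + 0.640438·0.34202) = 800 → T_A = 786.103 ≈ 786.1 N.
Then T_B = 0.640438 × 786.103 = 503.5 N.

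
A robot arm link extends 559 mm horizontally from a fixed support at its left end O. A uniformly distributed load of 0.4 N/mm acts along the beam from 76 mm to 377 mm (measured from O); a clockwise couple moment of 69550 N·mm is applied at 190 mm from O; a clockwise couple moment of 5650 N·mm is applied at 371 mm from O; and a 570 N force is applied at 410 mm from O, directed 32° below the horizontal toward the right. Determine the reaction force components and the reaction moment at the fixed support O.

Resultant of the distributed load: 0.4 × 301 = 120.4 N at 226.5 mm from O.
ΣF_x = 0: O_x + 570·cos32° = 0 → O_x = -483.4 N.
ΣF_y = 0: O_y − 0.4·301 − 570·sin32° = 0 → O_y = 422.5 N.
ΣM about O: M_O − (0.4·301)·226.5 − 69550 − 5650 − 570·sin32°·410 = 0 → M_O = 226300 N·mm.

O_x = -483.4 N, O_y = 422.5 N, M_O = 226300 N·mm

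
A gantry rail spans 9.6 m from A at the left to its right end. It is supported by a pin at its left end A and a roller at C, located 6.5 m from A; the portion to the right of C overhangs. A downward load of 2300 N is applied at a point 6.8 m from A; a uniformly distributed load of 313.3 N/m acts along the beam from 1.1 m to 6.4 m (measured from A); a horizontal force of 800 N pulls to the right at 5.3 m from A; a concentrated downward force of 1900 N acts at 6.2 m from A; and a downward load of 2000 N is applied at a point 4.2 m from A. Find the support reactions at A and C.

Resultant of the distributed load: 313.3 × 5.3 = 1660.49 N at 3.75 m from A.
ΣM about A: C_y·6.5 − 2300·6.8 − (313.3·5.3)·3.75 − 1900·6.2 − 2000·4.2 = 0 → C_y = 42046.8375/6.5 = 6468.74 ≈ 6469 N.
ΣF_y = 0: A_y + 6468.74 − 2300 − 313.3·5.3 − 1900 − 2000 = 0 → A_y = 1392 N.
ΣF_x = 0: A_x + 800 = 0 → A_x = -800.0 N.

A_x = -800.0 N, A_y = 1392 N, C_y = 6469 N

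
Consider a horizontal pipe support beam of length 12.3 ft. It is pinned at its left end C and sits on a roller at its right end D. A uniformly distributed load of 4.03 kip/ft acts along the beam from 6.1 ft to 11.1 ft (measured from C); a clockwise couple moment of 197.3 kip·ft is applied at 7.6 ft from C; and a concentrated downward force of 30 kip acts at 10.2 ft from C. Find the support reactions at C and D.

C_x = 0, C_y = -4.857 kip, D_y = 55.01 kip

Resultant of the distributed load: 4.03 × 5 = 20.15 kip at 8.6 ft from C.
Moments about C: D_y·12.3 − (4.03·5)·8.6 − 197.3 − 30·10.2 = 0 → D_y = 676.59/12.3 = 55.0073 ≈ 55.01 kip.
ΣF_y = 0: C_y + 55.0073 − 4.03·5 − 30 = 0 → C_y = -4.857 kip.
ΣF_x = 0: no horizontal applied forces, so C_x = 0.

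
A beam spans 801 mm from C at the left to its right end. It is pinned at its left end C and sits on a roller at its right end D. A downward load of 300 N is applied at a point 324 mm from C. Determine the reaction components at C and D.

Taking moments about C: D_y·801 − 300·324 = 0 → D_y = 97200/801 = 121.348 ≈ 121.3 N.
ΣF_y = 0: C_y + 121.348 − 300 = 0 → C_y = 178.7 N.
ΣF_x = 0: no horizontal applied forces, so C_x = 0.

C_x = 0, C_y = 178.7 N, D_y = 121.3 N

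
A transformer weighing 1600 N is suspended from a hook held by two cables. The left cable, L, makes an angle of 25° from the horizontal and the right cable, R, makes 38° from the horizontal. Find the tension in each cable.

T_L = 1415 N, T_R = 1627 N

ΣF_x = 0: −T_L·cos25° + T_R·cos38° = 0 → T_R = 1.15012·T_L.
ΣF_y = 0: T_L·sin25° + T_R·sin38° = 1600.
Substitute: T_L·(0.422618 + 1.15012·0.615661) = 1600 → T_L = 1415.05 ≈ 1415 N.
Then T_R = 1.15012 × 1415.05 = 1627 N.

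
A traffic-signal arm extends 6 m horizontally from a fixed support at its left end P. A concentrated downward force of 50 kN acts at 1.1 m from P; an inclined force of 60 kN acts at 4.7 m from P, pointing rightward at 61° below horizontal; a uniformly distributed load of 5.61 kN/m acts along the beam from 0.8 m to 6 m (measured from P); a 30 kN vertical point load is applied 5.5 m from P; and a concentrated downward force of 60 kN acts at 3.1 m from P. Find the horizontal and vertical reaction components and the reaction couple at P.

P_x = -29.09 kN, P_y = 221.6 kN, M_P = 751.8 kN·m

Resultant of the distributed load: 5.61 × 5.2 = 29.172 kN at 3.4 m from P.
ΣF_x = 0: P_x + 60·cos61° = 0 → P_x = -29.09 kN.
ΣF_y = 0: P_y − 50 − 60·sin61° − 5.61·5.2 − 30 − 60 = 0 → P_y = 221.6 kN.
ΣM about P: M_P − 50·1.1 − 60·sin61°·4.7 − (5.61·5.2)·3.4 − 30·5.5 − 60·3.1 = 0 → M_P = 751.8 kN·m.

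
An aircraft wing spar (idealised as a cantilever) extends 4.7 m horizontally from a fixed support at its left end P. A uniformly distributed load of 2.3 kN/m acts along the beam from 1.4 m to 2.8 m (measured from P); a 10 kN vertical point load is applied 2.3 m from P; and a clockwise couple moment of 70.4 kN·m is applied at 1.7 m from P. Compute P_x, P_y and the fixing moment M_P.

P_x = 0, P_y = 13.22 kN, M_P = 100.2 kN·m

Resultant of the distributed load: 2.3 × 1.4 = 3.22 kN at 2.1 m from P.
ΣF_x = 0: P_x = 0.
ΣF_y = 0: P_y − 2.3·1.4 − 10 = 0 → P_y = 13.22 kN.
ΣM about P: M_P − (2.3·1.4)·2.1 − 10·2.3 − 70.4 = 0 → M_P = 100.2 kN·m.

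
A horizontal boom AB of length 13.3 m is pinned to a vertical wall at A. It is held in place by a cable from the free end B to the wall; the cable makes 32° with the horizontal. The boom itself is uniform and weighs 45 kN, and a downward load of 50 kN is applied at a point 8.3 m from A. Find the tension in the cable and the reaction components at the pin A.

ΣM about A: T·sin32°·13.3 − 45·6.65 − 50·8.3 = 0 → T = 714.25/(13.3·0.529919) = 101.342 ≈ 101.3 kN.
ΣF_x = 0: A_x − T·cos32° = 0 → A_x = 101.342 × 0.848048 = 85.94 kN.
ΣF_y = 0: A_y + T·sin32° − 45 − 50 = 0 → A_y = 95 − 101.342 × 0.529919 = 41.30 kN.

T = 101.3 kN, A_x = 85.94 kN, A_y = 41.30 kN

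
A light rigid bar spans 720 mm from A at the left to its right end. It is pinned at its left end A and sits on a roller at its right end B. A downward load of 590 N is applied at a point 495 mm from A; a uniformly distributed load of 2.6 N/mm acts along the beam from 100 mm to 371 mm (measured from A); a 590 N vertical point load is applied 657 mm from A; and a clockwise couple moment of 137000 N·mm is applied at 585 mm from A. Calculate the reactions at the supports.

Resultant of the distributed load: 2.6 × 271 = 704.6 N at 235.5 mm from A.
ΣM about A: B_y·720 − 590·495 − (2.6·271)·235.5 − 590·657 − 137000 = 0 → B_y = 982613.3/720 = 1364.74 ≈ 1365 N.
ΣF_y = 0: A_y + 1364.74 − 590 − 2.6·271 − 590 = 0 → A_y = 519.9 N.
ΣF_x = 0: no horizontal applied forces, so A_x = 0.

A_x = 0, A_y = 519.9 N, B_y = 1365 N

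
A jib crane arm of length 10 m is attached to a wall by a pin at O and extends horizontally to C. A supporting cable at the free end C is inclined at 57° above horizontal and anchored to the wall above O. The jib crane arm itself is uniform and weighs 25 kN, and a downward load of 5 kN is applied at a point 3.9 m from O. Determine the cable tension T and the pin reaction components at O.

T = 17.23 kN, O_x = 9.384 kN, O_y = 15.55 kN

ΣM about O: T·sin57°·10 − 25·5 − 5·3.9 = 0 → T = 144.5/(10·0.838671) = 17.2296 ≈ 17.23 kN.
ΣF_x = 0: O_x − T·cos57° = 0 → O_x = 17.2296 × 0.544639 = 9.384 kN.
ΣF_y = 0: O_y + T·sin57° − 25 − 5 = 0 → O_y = 30 − 17.2296 × 0.838671 = 15.55 kN.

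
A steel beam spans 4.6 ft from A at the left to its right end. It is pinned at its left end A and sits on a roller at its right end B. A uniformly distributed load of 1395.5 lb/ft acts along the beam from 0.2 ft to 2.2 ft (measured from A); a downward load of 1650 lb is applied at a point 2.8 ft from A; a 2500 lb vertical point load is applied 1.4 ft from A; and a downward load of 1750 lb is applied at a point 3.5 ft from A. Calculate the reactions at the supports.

Resultant of the distributed load: 1395.5 × 2 = 2791 lb at 1.2 ft from A.
Taking moments about A: B_y·4.6 − (1395.5·2)·1.2 − 1650·2.8 − 2500·1.4 − 1750·3.5 = 0 → B_y = 17594.2/4.6 = 3824.83 ≈ 3825 lb.
ΣF_y = 0: A_y + 3824.83 − 1395.5·2 − 1650 − 2500 − 1750 = 0 → A_y = 4866 lb.
ΣF_x = 0: no horizontal applied forces, so A_x = 0.

A_x = 0, A_y = 4866 lb, B_y = 3825 lb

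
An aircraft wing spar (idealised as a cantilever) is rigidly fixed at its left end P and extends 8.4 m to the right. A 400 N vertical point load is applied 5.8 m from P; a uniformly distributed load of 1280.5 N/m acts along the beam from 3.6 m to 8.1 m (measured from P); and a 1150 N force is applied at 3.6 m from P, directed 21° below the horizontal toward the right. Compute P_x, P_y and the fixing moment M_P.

P_x = -1074 N, P_y = 6574 N, M_P = 37510 N·m

Resultant of the distributed load: 1280.5 × 4.5 = 5762.25 N at 5.85 m from P.
ΣF_x = 0: P_x + 1150·cos21° = 0 → P_x = -1074 N.
ΣF_y = 0: P_y − 400 − 1280.5·4.5 − 1150·sin21° = 0 → P_y = 6574 N.
ΣM about P: M_P − 400·5.8 − (1280.5·4.5)·5.85 − 1150·sin21°·3.6 = 0 → M_P = 37510 N·m.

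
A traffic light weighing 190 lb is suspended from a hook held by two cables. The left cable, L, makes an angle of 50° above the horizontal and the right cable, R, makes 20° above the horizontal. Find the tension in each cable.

T_L = 190.0 lb, T_R = 130.0 lb

ΣF_x = 0: −T_L·cos50° + T_R·cos20° = 0 → T_R = 0.68404·T_L.
ΣF_y = 0: T_L·sin50° + T_R·sin20° = 190.
Substitute: T_L·(0.766044 + 0.68404·0.34202) = 190 → T_L = 190.0 lb.
Then T_R = 0.68404 × 190 = 130.0 lb.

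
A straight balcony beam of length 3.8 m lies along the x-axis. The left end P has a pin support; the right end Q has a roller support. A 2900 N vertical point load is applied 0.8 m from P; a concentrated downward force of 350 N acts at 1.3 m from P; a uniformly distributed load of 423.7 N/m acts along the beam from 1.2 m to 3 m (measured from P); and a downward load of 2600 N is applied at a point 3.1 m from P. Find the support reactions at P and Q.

Resultant of the distributed load: 423.7 × 1.8 = 762.66 N at 2.1 m from P.
ΣM about P: Q_y·3.8 − 2900·0.8 − 350·1.3 − (423.7·1.8)·2.1 − 2600·3.1 = 0 → Q_y = 12436.586/3.8 = 3272.79 ≈ 3273 N.
ΣF_y = 0: P_y + 3272.79 − 2900 − 350 − 423.7·1.8 − 2600 = 0 → P_y = 3340 N.
ΣF_x = 0: no horizontal applied forces, so P_x = 0.

P_x = 0, P_y = 3340 N, Q_y = 3273 N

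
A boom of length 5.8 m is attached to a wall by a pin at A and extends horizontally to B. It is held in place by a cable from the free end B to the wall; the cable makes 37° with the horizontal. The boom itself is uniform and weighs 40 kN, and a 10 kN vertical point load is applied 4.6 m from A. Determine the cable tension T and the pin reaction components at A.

T = 46.41 kN, A_x = 37.07 kN, A_y = 22.07 kN

ΣM about A: T·sin37°·5.8 − 40·2.9 − 10·4.6 = 0 → T = 162/(5.8·0.601815) = 46.4113 ≈ 46.41 kN.
ΣF_x = 0: A_x − T·cos37° = 0 → A_x = 46.4113 × 0.798636 = 37.07 kN.
ΣF_y = 0: A_y + T·sin37° − 40 − 10 = 0 → A_y = 50 − 46.4113 × 0.601815 = 22.07 kN.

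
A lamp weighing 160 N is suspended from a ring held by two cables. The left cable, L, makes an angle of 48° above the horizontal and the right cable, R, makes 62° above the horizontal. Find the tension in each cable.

ΣF_x = 0: −T_L·cos48° + T_R·cos62° = 0 → T_R = 1.42528·T_L.
ΣF_y = 0: T_L·sin48° + T_R·sin62° = 160.
Substitute: T_L·(0.743145 + 1.42528·0.882948) = 160 → T_L = 79.9363 ≈ 79.94 N.
Then T_R = 1.42528 × 79.9363 = 113.9 N.

T_L = 79.94 N, T_R = 113.9 N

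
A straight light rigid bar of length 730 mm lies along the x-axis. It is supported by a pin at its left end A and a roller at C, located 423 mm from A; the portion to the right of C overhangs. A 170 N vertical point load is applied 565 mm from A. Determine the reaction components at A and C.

Moments about A: C_y·423 − 170·565 = 0 → C_y = 96050/423 = 227.069 ≈ 227.1 N.
ΣF_y = 0: A_y + 227.069 − 170 = 0 → A_y = -57.07 N.
ΣF_x = 0: no horizontal applied forces, so A_x = 0.

A_x = 0, A_y = -57.07 N, C_y = 227.1 N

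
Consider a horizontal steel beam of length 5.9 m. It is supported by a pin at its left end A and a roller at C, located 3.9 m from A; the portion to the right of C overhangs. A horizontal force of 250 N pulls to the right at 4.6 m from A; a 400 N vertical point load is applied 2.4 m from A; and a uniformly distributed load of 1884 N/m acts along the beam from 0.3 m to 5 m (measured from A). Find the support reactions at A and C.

A_x = -250.0 N, A_y = 2992 N, C_y = 6263 N

Resultant of the distributed load: 1884 × 4.7 = 8854.8 N at 2.65 m from A.
Moments about A: C_y·3.9 − 400·2.4 − (1884·4.7)·2.65 = 0 → C_y = 24425.22/3.9 = 6262.88 ≈ 6263 N.
ΣF_y = 0: A_y + 6262.88 − 400 − 1884·4.7 = 0 → A_y = 2992 N.
ΣF_x = 0: A_x + 250 = 0 → A_x = -250.0 N.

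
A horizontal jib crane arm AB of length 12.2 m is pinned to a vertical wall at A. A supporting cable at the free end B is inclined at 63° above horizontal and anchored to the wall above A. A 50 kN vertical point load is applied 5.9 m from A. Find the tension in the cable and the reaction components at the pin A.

T = 27.14 kN, A_x = 12.32 kN, A_y = 25.82 kN

ΣM about A: T·sin63°·12.2 − 50·5.9 = 0 → T = 295/(12.2·0.891007) = 27.1382 ≈ 27.14 kN.
ΣF_x = 0: A_x − T·cos63° = 0 → A_x = 27.1382 × 0.45399 = 12.32 kN.
ΣF_y = 0: A_y + T·sin63° − 50 = 0 → A_y = 50 − 27.1382 × 0.891007 = 25.82 kN.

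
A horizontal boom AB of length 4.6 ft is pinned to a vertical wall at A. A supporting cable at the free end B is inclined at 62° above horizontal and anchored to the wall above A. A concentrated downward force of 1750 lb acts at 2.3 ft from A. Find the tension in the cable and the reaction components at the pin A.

T = 991.0 lb, A_x = 465.2 lb, A_y = 875.0 lb

ΣM about A: T·sin62°·4.6 − 1750·2.3 = 0 → T = 4025/(4.6·0.882948) = 990.998 ≈ 991.0 lb.
ΣF_x = 0: A_x − T·cos62° = 0 → A_x = 990.998 × 0.469472 = 465.2 lb.
ΣF_y = 0: A_y + T·sin62° − 1750 = 0 → A_y = 1750 − 990.998 × 0.882948 = 875.0 lb.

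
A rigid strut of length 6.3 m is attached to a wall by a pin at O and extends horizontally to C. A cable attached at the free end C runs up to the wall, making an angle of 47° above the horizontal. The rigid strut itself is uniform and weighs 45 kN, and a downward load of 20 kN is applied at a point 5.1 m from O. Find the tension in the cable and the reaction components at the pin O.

T = 52.90 kN, O_x = 36.08 kN, O_y = 26.31 kN

ΣM about O: T·sin47°·6.3 − 45·3.15 − 20·5.1 = 0 → T = 243.75/(6.3·0.731354) = 52.9025 ≈ 52.90 kN.
ΣF_x = 0: O_x − T·cos47° = 0 → O_x = 52.9025 × 0.681998 = 36.08 kN.
ΣF_y = 0: O_y + T·sin47° − 45 − 20 = 0 → O_y = 65 − 52.9025 × 0.731354 = 26.31 kN.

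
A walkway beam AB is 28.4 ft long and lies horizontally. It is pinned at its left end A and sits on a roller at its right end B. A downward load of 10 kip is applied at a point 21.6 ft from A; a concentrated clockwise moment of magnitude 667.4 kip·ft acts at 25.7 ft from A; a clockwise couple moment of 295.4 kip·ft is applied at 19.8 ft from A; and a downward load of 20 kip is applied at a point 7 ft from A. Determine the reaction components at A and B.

ΣM about A: B_y·28.4 − 10·21.6 − 667.4 − 295.4 − 20·7 = 0 → B_y = 1318.8/28.4 = 46.4366 ≈ 46.44 kip.
ΣF_y = 0: A_y + 46.4366 − 10 − 20 = 0 → A_y = -16.44 kip.
ΣF_x = 0: no horizontal applied forces, so A_x = 0.

A_x = 0, A_y = -16.44 kip, B_y = 46.44 kip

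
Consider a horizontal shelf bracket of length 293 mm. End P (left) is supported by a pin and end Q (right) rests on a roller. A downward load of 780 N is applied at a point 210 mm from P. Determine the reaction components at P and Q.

ΣM about P: Q_y·293 − 780·210 = 0 → Q_y = 163800/293 = 559.044 ≈ 559.0 N.
ΣF_y = 0: P_y + 559.044 − 780 = 0 → P_y = 221.0 N.
ΣF_x = 0: no horizontal applied forces, so P_x = 0.

P_x = 0, P_y = 221.0 N, Q_y = 559.0 N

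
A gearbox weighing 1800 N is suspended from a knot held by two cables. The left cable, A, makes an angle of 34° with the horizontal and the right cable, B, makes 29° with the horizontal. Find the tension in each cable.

T_A = 1767 N, T_B = 1675 N

ΣF_x = 0: −T_A·cos34° + T_B·cos29° = 0 → T_B = 0.947883·T_A.
ΣF_y = 0: T_A·sin34° + T_B·sin29° = 1800.
Substitute: T_A·(0.559193 + 0.947883·0.48481) = 1800 → T_A = 1766.9 ≈ 1767 N.
Then T_B = 0.947883 × 1766.9 = 1675 N.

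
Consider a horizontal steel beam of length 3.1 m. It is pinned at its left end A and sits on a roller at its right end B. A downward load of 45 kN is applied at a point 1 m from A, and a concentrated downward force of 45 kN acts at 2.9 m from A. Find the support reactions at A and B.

A_x = 0, A_y = 33.39 kN, B_y = 56.61 kN

Moments about A: B_y·3.1 − 45·1 − 45·2.9 = 0 → B_y = 175.5/3.1 = 56.6129 ≈ 56.61 kN.
ΣF_y = 0: A_y + 56.6129 − 45 − 45 = 0 → A_y = 33.39 kN.
ΣF_x = 0: no horizontal applied forces, so A_x = 0.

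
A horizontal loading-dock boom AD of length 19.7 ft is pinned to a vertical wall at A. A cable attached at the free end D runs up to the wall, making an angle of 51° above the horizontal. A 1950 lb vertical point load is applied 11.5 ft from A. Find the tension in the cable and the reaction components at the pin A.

T = 1465 lb, A_x = 921.8 lb, A_y = 811.7 lb

ΣM about A: T·sin51°·19.7 − 1950·11.5 = 0 → T = 22425/(19.7·0.777146) = 1464.75 ≈ 1465 lb.
ΣF_x = 0: A_x − T·cos51° = 0 → A_x = 1464.75 × 0.62932 = 921.8 lb.
ΣF_y = 0: A_y + T·sin51° − 1950 = 0 → A_y = 1950 − 1464.75 × 0.777146 = 811.7 lb.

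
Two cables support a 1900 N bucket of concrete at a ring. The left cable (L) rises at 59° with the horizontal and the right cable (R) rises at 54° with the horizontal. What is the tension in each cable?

T_L = 1213 N, T_R = 1063 N

ΣF_x = 0: −T_L·cos59° + T_R·cos54° = 0 → T_R = 0.876235·T_L.
ΣF_y = 0: T_L·sin59° + T_R·sin54° = 1900.
Substitute: T_L·(0.857167 + 0.876235·0.809017) = 1900 → T_L = 1213.24 ≈ 1213 N.
Then T_R = 0.876235 × 1213.24 = 1063 N.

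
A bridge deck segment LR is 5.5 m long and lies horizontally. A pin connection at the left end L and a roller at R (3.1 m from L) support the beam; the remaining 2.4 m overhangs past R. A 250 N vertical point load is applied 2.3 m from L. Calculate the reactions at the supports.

Taking moments about L: R_y·3.1 − 250·2.3 = 0 → R_y = 575/3.1 = 185.484 ≈ 185.5 N.
ΣF_y = 0: L_y + 185.484 − 250 = 0 → L_y = 64.52 N.
ΣF_x = 0: no horizontal applied forces, so L_x = 0.

L_x = 0, L_y = 64.52 N, R_y = 185.5 N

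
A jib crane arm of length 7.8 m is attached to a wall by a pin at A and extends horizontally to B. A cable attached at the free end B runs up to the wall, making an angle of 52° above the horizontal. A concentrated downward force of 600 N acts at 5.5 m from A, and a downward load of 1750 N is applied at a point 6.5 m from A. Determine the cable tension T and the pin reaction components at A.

ΣM about A: T·sin52°·7.8 − 600·5.5 − 1750·6.5 = 0 → T = 14675/(7.8·0.788011) = 2387.54 ≈ 2388 N.
ΣF_x = 0: A_x − T·cos52° = 0 → A_x = 2387.54 × 0.615661 = 1470 N.
ΣF_y = 0: A_y + T·sin52° − 600 − 1750 = 0 → A_y = 2350 − 2387.54 × 0.788011 = 468.6 N.

T = 2388 N, A_x = 1470 N, A_y = 468.6 N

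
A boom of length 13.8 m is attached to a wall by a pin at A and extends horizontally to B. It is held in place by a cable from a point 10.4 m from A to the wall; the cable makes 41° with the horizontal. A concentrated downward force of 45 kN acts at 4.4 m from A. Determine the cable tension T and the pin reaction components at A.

T = 29.02 kN, A_x = 21.90 kN, A_y = 25.96 kN

ΣM about A: T·sin41°·10.4 − 45·4.4 = 0 → T = 198/(10.4·0.656059) = 29.0194 ≈ 29.02 kN.
ΣF_x = 0: A_x − T·cos41° = 0 → A_x = 29.0194 × 0.75471 = 21.90 kN.
ΣF_y = 0: A_y + T·sin41° − 45 = 0 → A_y = 45 − 29.0194 × 0.656059 = 25.96 kN.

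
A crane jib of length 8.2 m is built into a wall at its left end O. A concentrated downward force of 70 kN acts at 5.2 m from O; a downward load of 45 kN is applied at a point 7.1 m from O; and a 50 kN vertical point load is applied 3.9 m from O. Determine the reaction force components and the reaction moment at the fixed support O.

ΣF_x = 0: O_x = 0.
ΣF_y = 0: O_y − 70 − 45 − 50 = 0 → O_y = 165.0 kN.
ΣM about O: M_O − 70·5.2 − 45·7.1 − 50·3.9 = 0 → M_O = 878.5 kN·m.

O_x = 0, O_y = 165.0 kN, M_O = 878.5 kN·m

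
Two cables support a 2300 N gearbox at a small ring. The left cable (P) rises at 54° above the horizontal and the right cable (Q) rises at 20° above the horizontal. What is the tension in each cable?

ΣF_x = 0: −T_P·cos54° + T_Q·cos20° = 0 → T_Q = 0.625508·T_P.
ΣF_y = 0: T_P·sin54° + T_Q·sin20° = 2300.
Substitute: T_P·(0.809017 + 0.625508·0.34202) = 2300 → T_P = 2248.39 ≈ 2248 N.
Then T_Q = 0.625508 × 2248.39 = 1406 N.

T_P = 2248 N, T_Q = 1406 N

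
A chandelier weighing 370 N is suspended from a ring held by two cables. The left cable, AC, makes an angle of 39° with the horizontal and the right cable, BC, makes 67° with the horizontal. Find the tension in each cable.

T_AC = 150.4 N, T_BC = 299.1 N

ΣF_x = 0: −T_AC·cos39° + T_BC·cos67° = 0 → T_BC = 1.98895·T_AC.
ΣF_y = 0: T_AC·sin39° + T_BC·sin67° = 370.
Substitute: T_AC·(0.62932 + 1.98895·0.920505) = 370 → T_AC = 150.397 ≈ 150.4 N.
Then T_BC = 1.98895 × 150.397 = 299.1 N.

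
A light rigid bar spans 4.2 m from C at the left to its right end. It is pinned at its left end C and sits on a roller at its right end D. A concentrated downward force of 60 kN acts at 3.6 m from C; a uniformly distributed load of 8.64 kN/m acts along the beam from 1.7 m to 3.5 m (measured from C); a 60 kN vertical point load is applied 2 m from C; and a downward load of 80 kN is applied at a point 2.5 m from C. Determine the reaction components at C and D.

C_x = 0, C_y = 78.31 kN, D_y = 137.2 kN

Resultant of the distributed load: 8.64 × 1.8 = 15.552 kN at 2.6 m from C.
Moments about C: D_y·4.2 − 60·3.6 − (8.64·1.8)·2.6 − 60·2 − 80·2.5 = 0 → D_y = 576.4352/4.2 = 137.246 ≈ 137.2 kN.
ΣF_y = 0: C_y + 137.246 − 60 − 8.64·1.8 − 60 − 80 = 0 → C_y = 78.31 kN.
ΣF_x = 0: no horizontal applied forces, so C_x = 0.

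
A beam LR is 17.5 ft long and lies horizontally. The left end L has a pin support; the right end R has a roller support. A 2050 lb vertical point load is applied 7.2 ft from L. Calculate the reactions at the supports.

L_x = 0, L_y = 1207 lb, R_y = 843.4 lb

ΣM about L: R_y·17.5 − 2050·7.2 = 0 → R_y = 14760/17.5 = 843.429 ≈ 843.4 lb.
ΣF_y = 0: L_y + 843.429 − 2050 = 0 → L_y = 1207 lb.
ΣF_x = 0: no horizontal applied forces, so L_x = 0.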